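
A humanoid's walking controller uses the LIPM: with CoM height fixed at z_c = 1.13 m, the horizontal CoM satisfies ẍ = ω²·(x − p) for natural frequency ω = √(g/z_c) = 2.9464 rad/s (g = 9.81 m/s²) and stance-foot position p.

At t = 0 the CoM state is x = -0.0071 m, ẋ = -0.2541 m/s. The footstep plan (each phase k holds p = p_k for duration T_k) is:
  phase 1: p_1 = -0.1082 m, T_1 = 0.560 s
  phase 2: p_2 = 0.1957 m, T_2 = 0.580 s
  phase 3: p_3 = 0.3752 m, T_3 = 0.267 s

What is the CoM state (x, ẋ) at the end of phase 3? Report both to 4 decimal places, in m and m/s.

phase 1: p=-0.1082, T=0.560, ωT=1.649984, cosh=2.699475, sinh=2.507422; start (x,ẋ)=(-0.007100, -0.254100) → end (x,ẋ)=(-0.051525, 0.060977)
phase 2: p=0.1957, T=0.580, ωT=1.708912, cosh=2.852006, sinh=2.670943; start (x,ẋ)=(-0.051525, 0.060977) → end (x,ẋ)=(-0.454112, -1.771674)
phase 3: p=0.3752, T=0.267, ωT=0.786689, cosh=1.325731, sinh=0.870381; start (x,ẋ)=(-0.454112, -1.771674) → end (x,ẋ)=(-1.247606, -4.475527)

x = -1.2476, ẋ = -4.4755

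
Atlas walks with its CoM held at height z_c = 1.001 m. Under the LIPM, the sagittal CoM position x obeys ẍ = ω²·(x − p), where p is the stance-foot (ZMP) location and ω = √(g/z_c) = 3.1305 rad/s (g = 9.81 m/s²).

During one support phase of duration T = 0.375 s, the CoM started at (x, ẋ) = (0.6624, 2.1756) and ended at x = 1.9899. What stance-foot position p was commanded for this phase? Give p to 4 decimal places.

p = 0.2596

ωT = 3.1305·0.375 = 1.173938; cosh(ωT) = 1.771926, sinh(ωT) = 1.462778
x(T) = p + (x₀−p)·cosh(ωT) + (ẋ₀/ω)·sinh(ωT) ⇒ p·(1 − cosh) = x(T) − x₀·cosh − (ẋ₀/ω)·sinh
numerator   = 1.9899 − (0.6624)·1.771926 − (2.1756/3.1305)·1.462778 = -0.200409
denominator = 1 − 1.771926 = -0.771926
p = -0.200409 / -0.771926 = 0.2596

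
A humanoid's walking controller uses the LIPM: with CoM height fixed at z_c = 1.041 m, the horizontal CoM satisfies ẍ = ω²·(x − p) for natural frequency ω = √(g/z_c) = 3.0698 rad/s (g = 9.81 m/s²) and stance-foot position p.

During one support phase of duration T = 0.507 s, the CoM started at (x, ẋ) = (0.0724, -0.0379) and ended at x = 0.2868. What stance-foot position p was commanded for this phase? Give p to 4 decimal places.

ωT = 3.0698·0.507 = 1.556389; cosh(ωT) = 2.476281, sinh(ωT) = 2.265385
x(T) = p + (x₀−p)·cosh(ωT) + (ẋ₀/ω)·sinh(ωT) ⇒ p·(1 − cosh) = x(T) − x₀·cosh − (ẋ₀/ω)·sinh
numerator   = 0.2868 − (0.0724)·2.476281 − (-0.0379/3.0698)·2.265385 = 0.135486
denominator = 1 − 2.476281 = -1.476281
p = 0.135486 / -1.476281 = -0.0918

p = -0.0918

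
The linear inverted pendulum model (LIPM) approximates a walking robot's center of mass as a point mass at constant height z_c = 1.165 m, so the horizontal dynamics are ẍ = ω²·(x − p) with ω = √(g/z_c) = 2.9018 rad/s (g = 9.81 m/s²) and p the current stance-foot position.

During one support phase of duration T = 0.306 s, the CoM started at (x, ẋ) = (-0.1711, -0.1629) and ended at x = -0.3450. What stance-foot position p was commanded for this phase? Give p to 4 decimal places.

p = 0.1075

ωT = 2.9018·0.306 = 0.887951; cosh(ωT) = 1.420821, sinh(ωT) = 1.009323
x(T) = p + (x₀−p)·cosh(ωT) + (ẋ₀/ω)·sinh(ωT) ⇒ p·(1 − cosh) = x(T) − x₀·cosh − (ẋ₀/ω)·sinh
numerator   = -0.3450 − (-0.1711)·1.420821 − (-0.1629/2.9018)·1.009323 = -0.045237
denominator = 1 − 1.420821 = -0.420821
p = -0.045237 / -0.420821 = 0.1075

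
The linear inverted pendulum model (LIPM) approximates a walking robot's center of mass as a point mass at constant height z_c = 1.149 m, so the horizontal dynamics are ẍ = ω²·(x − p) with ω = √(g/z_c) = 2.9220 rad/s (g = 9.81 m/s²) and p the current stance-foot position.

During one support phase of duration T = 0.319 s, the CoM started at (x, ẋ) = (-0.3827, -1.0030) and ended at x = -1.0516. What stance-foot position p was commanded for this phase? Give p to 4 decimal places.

p = 0.2612

ωT = 2.9220·0.319 = 0.932118; cosh(ωT) = 1.466801, sinh(ωT) = 1.073082
x(T) = p + (x₀−p)·cosh(ωT) + (ẋ₀/ω)·sinh(ωT) ⇒ p·(1 − cosh) = x(T) − x₀·cosh − (ẋ₀/ω)·sinh
numerator   = -1.0516 − (-0.3827)·1.466801 − (-1.0030/2.9220)·1.073082 = -0.121911
denominator = 1 − 1.466801 = -0.466801
p = -0.121911 / -0.466801 = 0.2612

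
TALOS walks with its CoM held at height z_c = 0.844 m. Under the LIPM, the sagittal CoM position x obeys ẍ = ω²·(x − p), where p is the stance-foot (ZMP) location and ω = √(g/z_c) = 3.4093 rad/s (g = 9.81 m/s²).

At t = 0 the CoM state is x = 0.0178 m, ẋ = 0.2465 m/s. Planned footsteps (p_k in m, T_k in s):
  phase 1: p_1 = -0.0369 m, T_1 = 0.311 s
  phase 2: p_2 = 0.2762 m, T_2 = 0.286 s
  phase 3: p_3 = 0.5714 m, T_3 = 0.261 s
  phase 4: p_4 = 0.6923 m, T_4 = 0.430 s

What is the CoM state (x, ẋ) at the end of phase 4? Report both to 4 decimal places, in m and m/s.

phase 1: p=-0.0369, T=0.311, ωT=1.060292, cosh=1.616785, sinh=1.270430; start (x,ẋ)=(0.017800, 0.246500) → end (x,ẋ)=(0.143393, 0.635458)
phase 2: p=0.2762, T=0.286, ωT=0.975060, cosh=1.514248, sinh=1.137078; start (x,ẋ)=(0.143393, 0.635458) → end (x,ẋ)=(0.287037, 0.447397)
phase 3: p=0.5714, T=0.261, ωT=0.889827, cosh=1.422718, sinh=1.011991; start (x,ẋ)=(0.287037, 0.447397) → end (x,ẋ)=(0.299633, -0.344585)
phase 4: p=0.6923, T=0.430, ωT=1.465999, cosh=2.281358, sinh=2.050511; start (x,ẋ)=(0.299633, -0.344585) → end (x,ẋ)=(-0.410762, -3.531177)

x = -0.4108, ẋ = -3.5312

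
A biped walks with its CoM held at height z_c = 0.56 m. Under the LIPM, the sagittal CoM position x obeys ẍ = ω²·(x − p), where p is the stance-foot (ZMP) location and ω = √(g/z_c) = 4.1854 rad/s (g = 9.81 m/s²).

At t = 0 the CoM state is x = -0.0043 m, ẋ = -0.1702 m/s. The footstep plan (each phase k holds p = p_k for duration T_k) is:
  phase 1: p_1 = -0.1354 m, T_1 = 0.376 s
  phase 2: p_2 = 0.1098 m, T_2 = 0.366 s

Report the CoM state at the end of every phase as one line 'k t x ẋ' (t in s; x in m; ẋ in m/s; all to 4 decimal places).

1 0.3760 0.1006 0.8385
2 0.7420 0.5292 1.9452

phase 1: p=-0.1354, T=0.376, ωT=1.573710, cosh=2.515895, sinh=2.308621; start (x,ẋ)=(-0.004300, -0.170200) → end (x,ẋ)=(0.100553, 0.838548)
phase 2: p=0.1098, T=0.366, ωT=1.531856, cosh=2.421446, sinh=2.205312; start (x,ẋ)=(0.100553, 0.838548) → end (x,ẋ)=(0.529246, 1.945153)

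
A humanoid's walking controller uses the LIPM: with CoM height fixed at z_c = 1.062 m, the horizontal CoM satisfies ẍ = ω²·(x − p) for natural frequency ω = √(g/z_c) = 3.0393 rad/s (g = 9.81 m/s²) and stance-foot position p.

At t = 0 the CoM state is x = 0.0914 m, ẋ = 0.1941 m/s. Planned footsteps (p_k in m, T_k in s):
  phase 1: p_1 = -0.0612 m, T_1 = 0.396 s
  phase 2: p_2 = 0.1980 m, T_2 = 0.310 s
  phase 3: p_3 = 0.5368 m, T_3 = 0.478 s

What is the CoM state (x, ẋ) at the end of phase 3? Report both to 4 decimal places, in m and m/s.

x = 2.2962, ẋ = 5.6527

phase 1: p=-0.0612, T=0.396, ωT=1.203563, cosh=1.816045, sinh=1.515922; start (x,ẋ)=(0.091400, 0.194100) → end (x,ẋ)=(0.312740, 1.055575)
phase 2: p=0.1980, T=0.310, ωT=0.942183, cosh=1.477676, sinh=1.087900; start (x,ẋ)=(0.312740, 1.055575) → end (x,ẋ)=(0.745386, 1.939181)
phase 3: p=0.5368, T=0.478, ωT=1.452785, cosh=2.254462, sinh=2.020544; start (x,ẋ)=(0.745386, 1.939181) → end (x,ẋ)=(2.296228, 5.652744)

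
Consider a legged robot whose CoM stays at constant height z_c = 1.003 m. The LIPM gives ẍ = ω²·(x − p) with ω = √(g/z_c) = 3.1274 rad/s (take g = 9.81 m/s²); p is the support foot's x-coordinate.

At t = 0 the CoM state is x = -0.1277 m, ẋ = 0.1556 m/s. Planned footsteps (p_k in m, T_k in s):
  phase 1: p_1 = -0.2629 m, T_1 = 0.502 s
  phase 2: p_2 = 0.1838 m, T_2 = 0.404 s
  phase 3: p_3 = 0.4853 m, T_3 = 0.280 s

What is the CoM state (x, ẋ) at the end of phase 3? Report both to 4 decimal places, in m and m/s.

phase 1: p=-0.2629, T=0.502, ωT=1.569955, cosh=2.507243, sinh=2.299188; start (x,ẋ)=(-0.127700, 0.155600) → end (x,ẋ)=(0.190473, 1.362280)
phase 2: p=0.1838, T=0.404, ωT=1.263470, cosh=1.910173, sinh=1.627501; start (x,ẋ)=(0.190473, 1.362280) → end (x,ẋ)=(0.905477, 2.636153)
phase 3: p=0.4853, T=0.280, ωT=0.875672, cosh=1.408535, sinh=0.991953; start (x,ẋ)=(0.905477, 2.636153) → end (x,ẋ)=(1.913273, 5.016602)

x = 1.9133, ẋ = 5.0166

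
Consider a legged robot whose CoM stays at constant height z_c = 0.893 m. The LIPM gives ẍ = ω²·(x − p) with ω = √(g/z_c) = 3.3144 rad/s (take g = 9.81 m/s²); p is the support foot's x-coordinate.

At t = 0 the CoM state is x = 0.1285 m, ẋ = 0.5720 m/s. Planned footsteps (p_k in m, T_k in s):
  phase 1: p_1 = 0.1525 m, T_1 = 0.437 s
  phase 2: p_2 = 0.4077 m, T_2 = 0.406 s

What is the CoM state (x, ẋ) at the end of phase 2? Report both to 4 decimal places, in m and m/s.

phase 1: p=0.1525, T=0.437, ωT=1.448393, cosh=2.245608, sinh=2.010660; start (x,ẋ)=(0.128500, 0.572000) → end (x,ẋ)=(0.445606, 1.124549)
phase 2: p=0.4077, T=0.406, ωT=1.345646, cosh=2.050520, sinh=1.790148; start (x,ẋ)=(0.445606, 1.124549) → end (x,ẋ)=(1.092809, 2.530814)

x = 1.0928, ẋ = 2.5308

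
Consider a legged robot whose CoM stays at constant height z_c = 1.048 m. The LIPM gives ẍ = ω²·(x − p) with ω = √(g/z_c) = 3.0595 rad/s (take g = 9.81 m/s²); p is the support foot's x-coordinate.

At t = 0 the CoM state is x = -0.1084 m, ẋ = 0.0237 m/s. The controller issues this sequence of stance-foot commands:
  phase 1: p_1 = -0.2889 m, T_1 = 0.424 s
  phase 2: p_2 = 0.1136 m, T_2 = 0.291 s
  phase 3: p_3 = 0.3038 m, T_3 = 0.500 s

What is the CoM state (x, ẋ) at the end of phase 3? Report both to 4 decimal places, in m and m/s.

phase 1: p=-0.2889, T=0.424, ωT=1.297228, cosh=1.966214, sinh=1.692926; start (x,ẋ)=(-0.108400, 0.023700) → end (x,ẋ)=(0.079116, 0.981500)
phase 2: p=0.1136, T=0.291, ωT=0.890314, cosh=1.423211, sinh=1.012684; start (x,ẋ)=(0.079116, 0.981500) → end (x,ẋ)=(0.389395, 1.290039)
phase 3: p=0.3038, T=0.500, ωT=1.529750, cosh=2.416806, sinh=2.200216; start (x,ẋ)=(0.389395, 1.290039) → end (x,ẋ)=(1.438387, 3.693960)

x = 1.4384, ẋ = 3.6940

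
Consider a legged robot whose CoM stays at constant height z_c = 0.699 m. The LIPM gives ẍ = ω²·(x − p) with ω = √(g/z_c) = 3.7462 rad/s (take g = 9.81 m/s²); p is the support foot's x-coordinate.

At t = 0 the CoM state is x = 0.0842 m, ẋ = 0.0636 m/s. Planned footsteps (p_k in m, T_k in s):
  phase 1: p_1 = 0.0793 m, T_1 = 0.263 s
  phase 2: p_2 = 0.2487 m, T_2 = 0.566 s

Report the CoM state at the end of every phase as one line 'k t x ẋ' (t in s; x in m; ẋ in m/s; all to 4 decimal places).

phase 1: p=0.0793, T=0.263, ωT=0.985251, cosh=1.525914, sinh=1.152569; start (x,ẋ)=(0.084200, 0.063600) → end (x,ẋ)=(0.106344, 0.118205)
phase 2: p=0.2487, T=0.566, ωT=2.120349, cosh=4.227018, sinh=4.107029; start (x,ẋ)=(0.106344, 0.118205) → end (x,ẋ)=(-0.223449, -1.690593)

1 0.2630 0.1063 0.1182
2 0.8290 -0.2234 -1.6906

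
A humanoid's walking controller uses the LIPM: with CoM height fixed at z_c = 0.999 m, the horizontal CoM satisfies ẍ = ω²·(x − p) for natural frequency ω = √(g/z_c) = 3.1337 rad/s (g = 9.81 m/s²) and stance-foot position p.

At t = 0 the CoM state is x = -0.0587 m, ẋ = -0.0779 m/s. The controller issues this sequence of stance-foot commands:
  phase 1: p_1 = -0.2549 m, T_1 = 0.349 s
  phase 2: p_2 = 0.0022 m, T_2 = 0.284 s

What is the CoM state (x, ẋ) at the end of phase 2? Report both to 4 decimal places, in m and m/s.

x = 0.2743, ẋ = 1.0884

phase 1: p=-0.2549, T=0.349, ωT=1.093661, cosh=1.660086, sinh=1.325098; start (x,ẋ)=(-0.058700, -0.077900) → end (x,ẋ)=(0.037868, 0.685392)
phase 2: p=0.0022, T=0.284, ωT=0.889971, cosh=1.422863, sinh=1.012195; start (x,ẋ)=(0.037868, 0.685392) → end (x,ẋ)=(0.274335, 1.088356)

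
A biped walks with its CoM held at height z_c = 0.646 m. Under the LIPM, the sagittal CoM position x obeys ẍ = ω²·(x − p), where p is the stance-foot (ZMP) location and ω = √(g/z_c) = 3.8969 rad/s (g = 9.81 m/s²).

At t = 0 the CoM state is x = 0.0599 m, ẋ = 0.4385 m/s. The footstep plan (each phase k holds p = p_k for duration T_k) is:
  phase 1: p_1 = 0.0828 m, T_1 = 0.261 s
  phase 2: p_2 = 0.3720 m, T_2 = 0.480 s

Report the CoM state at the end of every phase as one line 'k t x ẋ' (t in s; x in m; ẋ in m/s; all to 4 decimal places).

1 0.2610 0.1822 0.5783
2 0.7410 0.2117 -0.4218

phase 1: p=0.0828, T=0.261, ωT=1.017091, cosh=1.563392, sinh=1.201747; start (x,ẋ)=(0.059900, 0.438500) → end (x,ẋ)=(0.182225, 0.578305)
phase 2: p=0.3720, T=0.480, ωT=1.870512, cosh=3.322832, sinh=3.168787; start (x,ẋ)=(0.182225, 0.578305) → end (x,ẋ)=(0.211662, -0.421813)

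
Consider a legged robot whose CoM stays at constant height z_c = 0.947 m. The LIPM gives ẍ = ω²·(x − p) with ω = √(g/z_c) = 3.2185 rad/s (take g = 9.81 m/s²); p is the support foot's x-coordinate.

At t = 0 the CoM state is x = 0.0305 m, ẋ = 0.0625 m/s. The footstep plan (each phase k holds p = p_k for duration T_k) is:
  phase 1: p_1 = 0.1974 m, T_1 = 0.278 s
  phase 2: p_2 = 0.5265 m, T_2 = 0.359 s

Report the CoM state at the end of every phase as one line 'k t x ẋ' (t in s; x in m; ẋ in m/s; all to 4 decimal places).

1 0.2780 -0.0211 -0.4581
2 0.6370 -0.6327 -3.3203

phase 1: p=0.1974, T=0.278, ωT=0.894743, cosh=1.427710, sinh=1.018997; start (x,ẋ)=(0.030500, 0.062500) → end (x,ẋ)=(-0.021097, -0.458140)
phase 2: p=0.5265, T=0.359, ωT=1.155442, cosh=1.745172, sinh=1.430253; start (x,ẋ)=(-0.021097, -0.458140) → end (x,ẋ)=(-0.632741, -3.320270)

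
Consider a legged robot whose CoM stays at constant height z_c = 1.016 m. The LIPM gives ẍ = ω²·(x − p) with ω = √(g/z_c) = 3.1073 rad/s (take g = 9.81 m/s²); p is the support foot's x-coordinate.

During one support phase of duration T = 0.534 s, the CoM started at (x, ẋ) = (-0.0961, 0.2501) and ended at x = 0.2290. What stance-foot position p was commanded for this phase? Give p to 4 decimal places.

ωT = 3.1073·0.534 = 1.659298; cosh(ωT) = 2.722947, sinh(ωT) = 2.532674
x(T) = p + (x₀−p)·cosh(ωT) + (ẋ₀/ω)·sinh(ωT) ⇒ p·(1 − cosh) = x(T) − x₀·cosh − (ẋ₀/ω)·sinh
numerator   = 0.2290 − (-0.0961)·2.722947 − (0.2501/3.1073)·2.532674 = 0.286826
denominator = 1 − 2.722947 = -1.722947
p = 0.286826 / -1.722947 = -0.1665

p = -0.1665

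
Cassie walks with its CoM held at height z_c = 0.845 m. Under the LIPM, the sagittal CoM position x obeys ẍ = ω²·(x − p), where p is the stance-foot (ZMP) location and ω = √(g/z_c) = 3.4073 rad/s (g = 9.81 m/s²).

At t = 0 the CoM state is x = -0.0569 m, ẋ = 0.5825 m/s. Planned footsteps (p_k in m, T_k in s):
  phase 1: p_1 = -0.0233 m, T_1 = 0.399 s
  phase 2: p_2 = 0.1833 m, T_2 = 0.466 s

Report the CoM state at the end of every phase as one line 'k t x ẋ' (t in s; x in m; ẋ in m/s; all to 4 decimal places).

1 0.3990 0.2179 1.0008
2 0.8650 0.9600 2.8270

phase 1: p=-0.0233, T=0.399, ωT=1.359513, cosh=2.075541, sinh=1.818755; start (x,ẋ)=(-0.056900, 0.582500) → end (x,ẋ)=(0.217890, 1.000782)
phase 2: p=0.1833, T=0.466, ωT=1.587802, cosh=2.548678, sinh=2.344303; start (x,ẋ)=(0.217890, 1.000782) → end (x,ẋ)=(0.960020, 2.826964)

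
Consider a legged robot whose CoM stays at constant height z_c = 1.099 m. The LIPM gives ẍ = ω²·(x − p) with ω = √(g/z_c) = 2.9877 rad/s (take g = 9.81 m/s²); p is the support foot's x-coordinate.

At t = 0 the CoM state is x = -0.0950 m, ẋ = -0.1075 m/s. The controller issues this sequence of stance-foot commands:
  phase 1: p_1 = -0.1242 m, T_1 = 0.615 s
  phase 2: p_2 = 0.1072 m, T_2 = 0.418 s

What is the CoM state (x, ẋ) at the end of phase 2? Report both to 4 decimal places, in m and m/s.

phase 1: p=-0.1242, T=0.615, ωT=1.837435, cosh=3.219818, sinh=3.060593; start (x,ẋ)=(-0.095000, -0.107500) → end (x,ẋ)=(-0.140304, -0.079122)
phase 2: p=0.1072, T=0.418, ωT=1.248859, cosh=1.886597, sinh=1.599765; start (x,ẋ)=(-0.140304, -0.079122) → end (x,ẋ)=(-0.402106, -1.332245)

x = -0.4021, ẋ = -1.3322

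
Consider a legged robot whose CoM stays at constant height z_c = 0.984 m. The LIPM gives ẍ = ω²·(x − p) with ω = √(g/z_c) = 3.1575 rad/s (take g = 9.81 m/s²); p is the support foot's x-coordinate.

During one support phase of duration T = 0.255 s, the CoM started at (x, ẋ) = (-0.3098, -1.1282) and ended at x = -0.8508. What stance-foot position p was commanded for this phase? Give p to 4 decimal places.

p = 0.3369

ωT = 3.1575·0.255 = 0.805163; cosh(ωT) = 1.342038, sinh(ωT) = 0.895022
x(T) = p + (x₀−p)·cosh(ωT) + (ẋ₀/ω)·sinh(ωT) ⇒ p·(1 − cosh) = x(T) − x₀·cosh − (ẋ₀/ω)·sinh
numerator   = -0.8508 − (-0.3098)·1.342038 − (-1.1282/3.1575)·0.895022 = -0.115238
denominator = 1 − 1.342038 = -0.342038
p = -0.115238 / -0.342038 = 0.3369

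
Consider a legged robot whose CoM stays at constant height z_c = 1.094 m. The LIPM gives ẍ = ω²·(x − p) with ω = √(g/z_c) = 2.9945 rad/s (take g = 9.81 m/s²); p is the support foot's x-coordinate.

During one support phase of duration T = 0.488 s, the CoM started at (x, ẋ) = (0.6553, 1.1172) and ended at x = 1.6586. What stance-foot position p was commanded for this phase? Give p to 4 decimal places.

ωT = 2.9945·0.488 = 1.461316; cosh(ωT) = 2.271780, sinh(ωT) = 2.039850
x(T) = p + (x₀−p)·cosh(ωT) + (ẋ₀/ω)·sinh(ωT) ⇒ p·(1 − cosh) = x(T) − x₀·cosh − (ẋ₀/ω)·sinh
numerator   = 1.6586 − (0.6553)·2.271780 − (1.1172/2.9945)·2.039850 = -0.591133
denominator = 1 − 2.271780 = -1.271780
p = -0.591133 / -1.271780 = 0.4648

p = 0.4648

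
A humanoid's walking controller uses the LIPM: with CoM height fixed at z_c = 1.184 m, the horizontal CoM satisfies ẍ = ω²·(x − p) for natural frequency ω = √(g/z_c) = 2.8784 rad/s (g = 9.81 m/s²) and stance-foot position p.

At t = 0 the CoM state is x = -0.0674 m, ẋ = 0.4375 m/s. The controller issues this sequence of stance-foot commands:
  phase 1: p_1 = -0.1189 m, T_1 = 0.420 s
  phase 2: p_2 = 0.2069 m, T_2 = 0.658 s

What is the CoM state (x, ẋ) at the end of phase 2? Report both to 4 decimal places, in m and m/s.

phase 1: p=-0.1189, T=0.420, ωT=1.208928, cosh=1.824204, sinh=1.525687; start (x,ẋ)=(-0.067400, 0.437500) → end (x,ẋ)=(0.206942, 1.024254)
phase 2: p=0.2069, T=0.658, ωT=1.893987, cosh=3.398142, sinh=3.247672; start (x,ẋ)=(0.206942, 1.024254) → end (x,ẋ)=(1.362699, 3.480953)

x = 1.3627, ẋ = 3.4810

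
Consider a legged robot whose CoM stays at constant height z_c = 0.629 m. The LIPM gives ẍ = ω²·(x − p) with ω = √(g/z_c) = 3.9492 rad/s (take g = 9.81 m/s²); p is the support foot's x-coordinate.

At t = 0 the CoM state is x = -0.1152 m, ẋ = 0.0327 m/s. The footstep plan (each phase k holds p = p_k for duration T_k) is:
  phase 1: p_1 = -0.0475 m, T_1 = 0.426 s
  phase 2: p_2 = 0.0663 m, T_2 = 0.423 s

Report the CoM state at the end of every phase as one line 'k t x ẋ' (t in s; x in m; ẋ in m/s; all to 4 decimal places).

1 0.4260 -0.2144 -0.6031
2 0.8490 -1.0974 -4.5006

phase 1: p=-0.0475, T=0.426, ωT=1.682359, cosh=2.782082, sinh=2.596147; start (x,ẋ)=(-0.115200, 0.032700) → end (x,ẋ)=(-0.214350, -0.603134)
phase 2: p=0.0663, T=0.423, ωT=1.670512, cosh=2.751518, sinh=2.563368; start (x,ẋ)=(-0.214350, -0.603134) → end (x,ẋ)=(-1.097400, -4.500630)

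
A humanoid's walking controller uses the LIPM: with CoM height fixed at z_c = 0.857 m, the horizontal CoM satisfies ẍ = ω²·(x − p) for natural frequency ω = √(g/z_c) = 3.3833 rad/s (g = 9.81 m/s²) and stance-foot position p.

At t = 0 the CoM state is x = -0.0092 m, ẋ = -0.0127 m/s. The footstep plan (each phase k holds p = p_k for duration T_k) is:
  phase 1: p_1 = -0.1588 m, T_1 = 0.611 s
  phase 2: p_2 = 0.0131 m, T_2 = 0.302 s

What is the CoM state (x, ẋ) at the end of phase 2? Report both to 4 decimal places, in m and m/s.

x = 1.3478, ẋ = 4.7015

phase 1: p=-0.1588, T=0.611, ωT=2.067196, cosh=4.014588, sinh=3.888048; start (x,ẋ)=(-0.009200, -0.012700) → end (x,ẋ)=(0.427188, 1.916918)
phase 2: p=0.0131, T=0.302, ωT=1.021757, cosh=1.569016, sinh=1.209054; start (x,ẋ)=(0.427188, 1.916918) → end (x,ẋ)=(1.347839, 4.701539)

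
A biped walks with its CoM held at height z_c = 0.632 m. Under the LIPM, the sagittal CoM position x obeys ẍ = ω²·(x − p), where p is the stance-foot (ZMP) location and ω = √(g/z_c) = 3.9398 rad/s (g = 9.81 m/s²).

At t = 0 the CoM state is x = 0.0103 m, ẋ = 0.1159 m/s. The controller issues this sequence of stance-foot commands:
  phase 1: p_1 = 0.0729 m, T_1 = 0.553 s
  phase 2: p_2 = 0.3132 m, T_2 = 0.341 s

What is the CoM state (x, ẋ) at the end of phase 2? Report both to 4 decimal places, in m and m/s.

x = -0.7417, ẋ = -3.8984

phase 1: p=0.0729, T=0.553, ωT=2.178709, cosh=4.474042, sinh=4.360855; start (x,ẋ)=(0.010300, 0.115900) → end (x,ẋ)=(-0.078889, -0.556983)
phase 2: p=0.3132, T=0.341, ωT=1.343472, cosh=2.046632, sinh=1.785694; start (x,ẋ)=(-0.078889, -0.556983) → end (x,ẋ)=(-0.741710, -3.898389)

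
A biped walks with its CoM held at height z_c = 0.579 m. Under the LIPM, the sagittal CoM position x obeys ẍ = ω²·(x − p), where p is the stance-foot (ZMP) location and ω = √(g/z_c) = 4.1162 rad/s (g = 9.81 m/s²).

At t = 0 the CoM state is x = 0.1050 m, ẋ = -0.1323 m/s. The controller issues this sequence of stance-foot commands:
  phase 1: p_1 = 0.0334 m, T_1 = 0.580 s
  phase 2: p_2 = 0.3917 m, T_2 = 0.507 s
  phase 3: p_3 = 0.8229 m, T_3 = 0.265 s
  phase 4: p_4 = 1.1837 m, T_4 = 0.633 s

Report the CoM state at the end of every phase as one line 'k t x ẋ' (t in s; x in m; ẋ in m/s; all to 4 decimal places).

1 0.5800 0.2529 0.8644
2 1.0870 0.6571 1.2703
3 1.3520 0.9557 1.2027
4 1.9850 1.5989 1.8674

phase 1: p=0.0334, T=0.580, ωT=2.387396, cosh=5.488490, sinh=5.396622; start (x,ẋ)=(0.105000, -0.132300) → end (x,ẋ)=(0.252921, 0.864365)
phase 2: p=0.3917, T=0.507, ωT=2.086913, cosh=4.092034, sinh=3.967965; start (x,ẋ)=(0.252921, 0.864365) → end (x,ẋ)=(0.657050, 1.270349)
phase 3: p=0.8229, T=0.265, ωT=1.090793, cosh=1.656292, sinh=1.320342; start (x,ẋ)=(0.657050, 1.270349) → end (x,ẋ)=(0.955691, 1.202710)
phase 4: p=1.1837, T=0.633, ωT=2.605555, cosh=6.806297, sinh=6.732435; start (x,ẋ)=(0.955691, 1.202710) → end (x,ẋ)=(1.598947, 1.867398)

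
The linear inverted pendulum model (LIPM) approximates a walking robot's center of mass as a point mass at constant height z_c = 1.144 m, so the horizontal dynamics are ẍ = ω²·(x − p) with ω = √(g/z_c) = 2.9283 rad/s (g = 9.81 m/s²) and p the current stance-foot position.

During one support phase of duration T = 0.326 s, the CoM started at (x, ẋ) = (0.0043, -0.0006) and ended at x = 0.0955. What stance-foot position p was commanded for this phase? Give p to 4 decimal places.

p = -0.1818

ωT = 2.9283·0.326 = 0.954626; cosh(ωT) = 1.491327, sinh(ωT) = 1.106371
x(T) = p + (x₀−p)·cosh(ωT) + (ẋ₀/ω)·sinh(ωT) ⇒ p·(1 − cosh) = x(T) − x₀·cosh − (ẋ₀/ω)·sinh
numerator   = 0.0955 − (0.0043)·1.491327 − (-0.0006/2.9283)·1.106371 = 0.089314
denominator = 1 − 1.491327 = -0.491327
p = 0.089314 / -0.491327 = -0.1818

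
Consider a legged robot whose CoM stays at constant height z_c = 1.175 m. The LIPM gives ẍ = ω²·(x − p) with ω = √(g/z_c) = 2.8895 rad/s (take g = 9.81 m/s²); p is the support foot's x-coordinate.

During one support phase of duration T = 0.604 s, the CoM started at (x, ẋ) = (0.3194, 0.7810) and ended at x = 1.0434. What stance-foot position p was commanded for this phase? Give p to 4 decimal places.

p = 0.3329

ωT = 2.8895·0.604 = 1.745258; cosh(ωT) = 2.950989, sinh(ωT) = 2.776390
x(T) = p + (x₀−p)·cosh(ωT) + (ẋ₀/ω)·sinh(ωT) ⇒ p·(1 − cosh) = x(T) − x₀·cosh − (ẋ₀/ω)·sinh
numerator   = 1.0434 − (0.3194)·2.950989 − (0.7810/2.8895)·2.776390 = -0.649574
denominator = 1 − 2.950989 = -1.950989
p = -0.649574 / -1.950989 = 0.3329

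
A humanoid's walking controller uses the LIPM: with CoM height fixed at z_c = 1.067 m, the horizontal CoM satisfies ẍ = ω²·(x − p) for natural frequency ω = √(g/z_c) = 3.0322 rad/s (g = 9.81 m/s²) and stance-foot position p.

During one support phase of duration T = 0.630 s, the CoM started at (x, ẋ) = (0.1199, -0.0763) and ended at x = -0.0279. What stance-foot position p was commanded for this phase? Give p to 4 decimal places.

p = 0.1463

ωT = 3.0322·0.630 = 1.910286; cosh(ωT) = 3.451529, sinh(ωT) = 3.303491
x(T) = p + (x₀−p)·cosh(ωT) + (ẋ₀/ω)·sinh(ωT) ⇒ p·(1 − cosh) = x(T) − x₀·cosh − (ẋ₀/ω)·sinh
numerator   = -0.0279 − (0.1199)·3.451529 − (-0.0763/3.0322)·3.303491 = -0.358612
denominator = 1 − 3.451529 = -2.451529
p = -0.358612 / -2.451529 = 0.1463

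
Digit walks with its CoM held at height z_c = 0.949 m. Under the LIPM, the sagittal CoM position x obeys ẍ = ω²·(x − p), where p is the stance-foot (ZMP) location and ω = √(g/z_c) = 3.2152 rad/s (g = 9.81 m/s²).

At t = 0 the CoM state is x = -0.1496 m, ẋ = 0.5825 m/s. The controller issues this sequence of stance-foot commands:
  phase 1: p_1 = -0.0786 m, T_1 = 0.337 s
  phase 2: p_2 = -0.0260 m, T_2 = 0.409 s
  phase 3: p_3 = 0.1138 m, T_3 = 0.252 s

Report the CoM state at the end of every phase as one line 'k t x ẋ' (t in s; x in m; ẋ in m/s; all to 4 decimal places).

phase 1: p=-0.0786, T=0.337, ωT=1.083522, cosh=1.646736, sinh=1.308334; start (x,ẋ)=(-0.149600, 0.582500) → end (x,ẋ)=(0.041514, 0.660558)
phase 2: p=-0.0260, T=0.409, ωT=1.315017, cosh=1.996642, sinh=1.728172; start (x,ẋ)=(0.041514, 0.660558) → end (x,ẋ)=(0.463851, 1.694032)
phase 3: p=0.1138, T=0.252, ωT=0.810230, cosh=1.346591, sinh=0.901835; start (x,ẋ)=(0.463851, 1.694032) → end (x,ẋ)=(1.060336, 3.296168)

1 0.3370 0.0415 0.6606
2 0.7460 0.4639 1.6940
3 0.9980 1.0603 3.2962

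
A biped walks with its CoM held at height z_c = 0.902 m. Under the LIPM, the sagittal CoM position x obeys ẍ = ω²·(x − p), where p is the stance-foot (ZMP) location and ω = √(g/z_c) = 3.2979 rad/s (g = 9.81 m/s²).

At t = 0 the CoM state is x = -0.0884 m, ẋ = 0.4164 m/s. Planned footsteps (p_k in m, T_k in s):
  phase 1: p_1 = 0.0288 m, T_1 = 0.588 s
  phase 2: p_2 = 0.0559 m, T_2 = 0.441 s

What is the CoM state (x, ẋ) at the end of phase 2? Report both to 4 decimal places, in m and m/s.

phase 1: p=0.0288, T=0.588, ωT=1.939165, cosh=3.548384, sinh=3.404560; start (x,ẋ)=(-0.088400, 0.416400) → end (x,ẋ)=(0.042797, 0.161637)
phase 2: p=0.0559, T=0.441, ωT=1.454374, cosh=2.257674, sinh=2.024128; start (x,ẋ)=(0.042797, 0.161637) → end (x,ẋ)=(0.125524, 0.277454)

x = 0.1255, ẋ = 0.2775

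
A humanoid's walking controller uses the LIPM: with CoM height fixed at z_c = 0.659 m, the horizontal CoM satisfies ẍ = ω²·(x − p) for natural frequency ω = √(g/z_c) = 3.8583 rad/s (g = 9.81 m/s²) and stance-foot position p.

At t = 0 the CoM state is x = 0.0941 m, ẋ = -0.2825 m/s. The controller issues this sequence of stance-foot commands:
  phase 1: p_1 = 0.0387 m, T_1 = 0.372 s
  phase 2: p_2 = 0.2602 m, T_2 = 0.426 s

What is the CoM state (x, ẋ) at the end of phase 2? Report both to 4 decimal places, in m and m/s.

x = -0.5249, ẋ = -2.8868

phase 1: p=0.0387, T=0.372, ωT=1.435288, cosh=2.219450, sinh=1.981403; start (x,ẋ)=(0.094100, -0.282500) → end (x,ẋ)=(0.016582, -0.203470)
phase 2: p=0.2602, T=0.426, ωT=1.643636, cosh=2.683611, sinh=2.490335; start (x,ẋ)=(0.016582, -0.203470) → end (x,ẋ)=(-0.524907, -2.886832)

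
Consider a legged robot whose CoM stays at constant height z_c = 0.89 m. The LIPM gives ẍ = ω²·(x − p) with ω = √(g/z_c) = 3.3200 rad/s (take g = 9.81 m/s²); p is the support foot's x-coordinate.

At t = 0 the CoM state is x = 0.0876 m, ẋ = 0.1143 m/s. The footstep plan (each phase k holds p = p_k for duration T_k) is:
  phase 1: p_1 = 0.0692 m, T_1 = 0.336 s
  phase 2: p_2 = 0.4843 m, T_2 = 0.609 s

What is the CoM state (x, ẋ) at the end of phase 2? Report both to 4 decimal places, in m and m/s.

x = -0.5024, ẋ = -3.0910

phase 1: p=0.0692, T=0.336, ωT=1.115520, cosh=1.689450, sinh=1.361705; start (x,ẋ)=(0.087600, 0.114300) → end (x,ẋ)=(0.147166, 0.276288)
phase 2: p=0.4843, T=0.609, ωT=2.021880, cosh=3.842458, sinh=3.710052; start (x,ẋ)=(0.147166, 0.276288) → end (x,ẋ)=(-0.502375, -3.090977)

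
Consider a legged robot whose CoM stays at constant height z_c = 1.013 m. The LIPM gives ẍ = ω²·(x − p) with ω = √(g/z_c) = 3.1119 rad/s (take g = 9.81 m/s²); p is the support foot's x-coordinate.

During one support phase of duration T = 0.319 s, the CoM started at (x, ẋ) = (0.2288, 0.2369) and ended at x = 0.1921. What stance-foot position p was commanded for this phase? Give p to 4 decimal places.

ωT = 3.1119·0.319 = 0.992696; cosh(ωT) = 1.534538, sinh(ωT) = 1.163962
x(T) = p + (x₀−p)·cosh(ωT) + (ẋ₀/ω)·sinh(ωT) ⇒ p·(1 − cosh) = x(T) − x₀·cosh − (ẋ₀/ω)·sinh
numerator   = 0.1921 − (0.2288)·1.534538 − (0.2369/3.1119)·1.163962 = -0.247611
denominator = 1 − 1.534538 = -0.534538
p = -0.247611 / -0.534538 = 0.4632

p = 0.4632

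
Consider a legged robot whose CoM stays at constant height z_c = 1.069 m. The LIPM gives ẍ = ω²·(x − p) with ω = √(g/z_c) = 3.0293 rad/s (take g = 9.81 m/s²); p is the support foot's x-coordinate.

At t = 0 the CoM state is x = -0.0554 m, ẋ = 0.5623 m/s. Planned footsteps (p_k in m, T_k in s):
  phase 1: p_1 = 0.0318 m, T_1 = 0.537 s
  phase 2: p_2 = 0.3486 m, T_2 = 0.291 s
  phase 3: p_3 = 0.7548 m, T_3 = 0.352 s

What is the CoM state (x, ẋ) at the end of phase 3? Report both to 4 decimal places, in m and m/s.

x = 0.7134, ẋ = 0.4582

phase 1: p=0.0318, T=0.537, ωT=1.626734, cosh=2.641902, sinh=2.445331; start (x,ẋ)=(-0.055400, 0.562300) → end (x,ẋ)=(0.255330, 0.839595)
phase 2: p=0.3486, T=0.291, ωT=0.881526, cosh=1.414366, sinh=1.000216; start (x,ẋ)=(0.255330, 0.839595) → end (x,ẋ)=(0.493899, 0.904890)
phase 3: p=0.7548, T=0.352, ωT=1.066314, cosh=1.624464, sinh=1.280188; start (x,ẋ)=(0.493899, 0.904890) → end (x,ẋ)=(0.713385, 0.458169)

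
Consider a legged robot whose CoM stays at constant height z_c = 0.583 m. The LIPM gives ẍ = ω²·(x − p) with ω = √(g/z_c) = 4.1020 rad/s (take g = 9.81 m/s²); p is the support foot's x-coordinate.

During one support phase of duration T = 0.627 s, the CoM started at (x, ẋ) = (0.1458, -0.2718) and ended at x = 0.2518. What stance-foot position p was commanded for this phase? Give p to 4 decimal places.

ωT = 4.1020·0.627 = 2.571954; cosh(ωT) = 6.583883, sinh(ωT) = 6.507497
x(T) = p + (x₀−p)·cosh(ωT) + (ẋ₀/ω)·sinh(ωT) ⇒ p·(1 − cosh) = x(T) − x₀·cosh − (ẋ₀/ω)·sinh
numerator   = 0.2518 − (0.1458)·6.583883 − (-0.2718/4.1020)·6.507497 = -0.276941
denominator = 1 − 6.583883 = -5.583883
p = -0.276941 / -5.583883 = 0.0496

p = 0.0496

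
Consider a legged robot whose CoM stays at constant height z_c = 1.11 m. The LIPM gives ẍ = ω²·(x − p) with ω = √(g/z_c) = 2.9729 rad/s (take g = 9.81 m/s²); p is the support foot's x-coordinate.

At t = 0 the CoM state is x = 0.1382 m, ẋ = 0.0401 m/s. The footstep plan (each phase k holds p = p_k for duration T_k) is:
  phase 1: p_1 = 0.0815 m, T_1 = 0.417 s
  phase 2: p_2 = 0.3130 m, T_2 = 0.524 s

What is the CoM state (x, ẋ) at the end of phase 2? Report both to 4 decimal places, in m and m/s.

phase 1: p=0.0815, T=0.417, ωT=1.239699, cosh=1.872023, sinh=1.582552; start (x,ẋ)=(0.138200, 0.040100) → end (x,ẋ)=(0.208990, 0.341828)
phase 2: p=0.3130, T=0.524, ωT=1.557800, cosh=2.479480, sinh=2.268881; start (x,ẋ)=(0.208990, 0.341828) → end (x,ẋ)=(0.315989, 0.145993)

x = 0.3160, ẋ = 0.1460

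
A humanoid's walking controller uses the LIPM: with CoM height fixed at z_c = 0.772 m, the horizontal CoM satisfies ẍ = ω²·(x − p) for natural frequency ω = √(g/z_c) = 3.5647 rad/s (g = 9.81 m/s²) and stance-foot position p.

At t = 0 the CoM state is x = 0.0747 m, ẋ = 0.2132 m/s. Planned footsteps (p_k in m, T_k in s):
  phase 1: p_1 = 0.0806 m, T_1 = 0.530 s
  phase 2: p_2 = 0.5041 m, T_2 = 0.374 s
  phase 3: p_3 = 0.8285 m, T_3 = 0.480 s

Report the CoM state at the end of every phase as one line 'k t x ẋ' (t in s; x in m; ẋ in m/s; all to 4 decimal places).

phase 1: p=0.0806, T=0.530, ωT=1.889291, cosh=3.382928, sinh=3.231749; start (x,ẋ)=(0.074700, 0.213200) → end (x,ẋ)=(0.253927, 0.653271)
phase 2: p=0.5041, T=0.374, ωT=1.333198, cosh=2.028393, sinh=1.764760; start (x,ẋ)=(0.253927, 0.653271) → end (x,ẋ)=(0.320064, -0.248706)
phase 3: p=0.8285, T=0.480, ωT=1.711056, cosh=2.857739, sinh=2.677064; start (x,ẋ)=(0.320064, -0.248706) → end (x,ẋ)=(-0.811255, -5.562710)

1 0.5300 0.2539 0.6533
2 0.9040 0.3201 -0.2487
3 1.3840 -0.8113 -5.5627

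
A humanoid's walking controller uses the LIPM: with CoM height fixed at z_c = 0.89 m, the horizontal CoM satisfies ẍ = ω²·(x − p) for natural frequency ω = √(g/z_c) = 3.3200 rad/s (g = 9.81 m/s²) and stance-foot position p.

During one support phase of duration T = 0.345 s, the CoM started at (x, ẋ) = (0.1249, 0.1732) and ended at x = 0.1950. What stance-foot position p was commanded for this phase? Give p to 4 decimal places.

ωT = 3.3200·0.345 = 1.145400; cosh(ωT) = 1.730898, sinh(ωT) = 1.412801
x(T) = p + (x₀−p)·cosh(ωT) + (ẋ₀/ω)·sinh(ωT) ⇒ p·(1 − cosh) = x(T) − x₀·cosh − (ẋ₀/ω)·sinh
numerator   = 0.1950 − (0.1249)·1.730898 − (0.1732/3.3200)·1.412801 = -0.094893
denominator = 1 − 1.730898 = -0.730898
p = -0.094893 / -0.730898 = 0.1298

p = 0.1298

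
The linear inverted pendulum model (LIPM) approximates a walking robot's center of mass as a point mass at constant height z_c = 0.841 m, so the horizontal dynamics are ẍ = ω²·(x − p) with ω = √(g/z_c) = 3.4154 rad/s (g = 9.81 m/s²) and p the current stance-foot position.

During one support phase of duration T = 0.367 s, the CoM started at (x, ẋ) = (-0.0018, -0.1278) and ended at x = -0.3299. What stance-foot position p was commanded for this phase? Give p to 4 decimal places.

ωT = 3.4154·0.367 = 1.253452; cosh(ωT) = 1.893965, sinh(ωT) = 1.608447
x(T) = p + (x₀−p)·cosh(ωT) + (ẋ₀/ω)·sinh(ωT) ⇒ p·(1 − cosh) = x(T) − x₀·cosh − (ẋ₀/ω)·sinh
numerator   = -0.3299 − (-0.0018)·1.893965 − (-0.1278/3.4154)·1.608447 = -0.266305
denominator = 1 − 1.893965 = -0.893965
p = -0.266305 / -0.893965 = 0.2979

p = 0.2979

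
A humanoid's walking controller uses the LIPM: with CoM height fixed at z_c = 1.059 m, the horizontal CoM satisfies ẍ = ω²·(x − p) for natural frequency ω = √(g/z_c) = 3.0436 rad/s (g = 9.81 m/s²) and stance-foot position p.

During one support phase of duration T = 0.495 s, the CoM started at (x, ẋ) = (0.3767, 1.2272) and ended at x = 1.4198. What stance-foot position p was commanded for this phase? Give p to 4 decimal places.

ωT = 3.0436·0.495 = 1.506582; cosh(ωT) = 2.366476, sinh(ωT) = 2.144809
x(T) = p + (x₀−p)·cosh(ωT) + (ẋ₀/ω)·sinh(ωT) ⇒ p·(1 − cosh) = x(T) − x₀·cosh − (ẋ₀/ω)·sinh
numerator   = 1.4198 − (0.3767)·2.366476 − (1.2272/3.0436)·2.144809 = -0.336453
denominator = 1 − 2.366476 = -1.366476
p = -0.336453 / -1.366476 = 0.2462

p = 0.2462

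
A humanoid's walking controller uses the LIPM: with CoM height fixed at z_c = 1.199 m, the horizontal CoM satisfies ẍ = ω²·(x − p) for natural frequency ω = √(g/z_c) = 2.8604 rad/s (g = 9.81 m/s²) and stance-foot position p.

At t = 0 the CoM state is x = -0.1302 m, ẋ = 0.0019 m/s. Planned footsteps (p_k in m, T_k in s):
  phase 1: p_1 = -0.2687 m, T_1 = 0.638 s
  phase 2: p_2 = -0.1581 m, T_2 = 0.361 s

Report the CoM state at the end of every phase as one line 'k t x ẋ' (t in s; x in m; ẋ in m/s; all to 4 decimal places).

1 0.6380 0.1740 1.2027
2 0.9990 0.8829 3.0677

phase 1: p=-0.2687, T=0.638, ωT=1.824935, cosh=3.181811, sinh=3.020582; start (x,ẋ)=(-0.130200, 0.001900) → end (x,ẋ)=(0.173987, 1.202696)
phase 2: p=-0.1581, T=0.361, ωT=1.032604, cosh=1.582224, sinh=1.226146; start (x,ẋ)=(0.173987, 1.202696) → end (x,ẋ)=(0.882887, 3.067653)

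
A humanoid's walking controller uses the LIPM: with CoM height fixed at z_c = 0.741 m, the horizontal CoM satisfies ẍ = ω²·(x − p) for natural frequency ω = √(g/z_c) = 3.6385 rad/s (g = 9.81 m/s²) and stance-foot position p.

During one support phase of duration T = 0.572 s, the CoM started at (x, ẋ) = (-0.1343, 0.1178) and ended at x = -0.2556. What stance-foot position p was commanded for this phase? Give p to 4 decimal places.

p = -0.0532

ωT = 3.6385·0.572 = 2.081222; cosh(ωT) = 4.069517, sinh(ωT) = 3.944739
x(T) = p + (x₀−p)·cosh(ωT) + (ẋ₀/ω)·sinh(ωT) ⇒ p·(1 − cosh) = x(T) − x₀·cosh − (ẋ₀/ω)·sinh
numerator   = -0.2556 − (-0.1343)·4.069517 − (0.1178/3.6385)·3.944739 = 0.163221
denominator = 1 − 4.069517 = -3.069517
p = 0.163221 / -3.069517 = -0.0532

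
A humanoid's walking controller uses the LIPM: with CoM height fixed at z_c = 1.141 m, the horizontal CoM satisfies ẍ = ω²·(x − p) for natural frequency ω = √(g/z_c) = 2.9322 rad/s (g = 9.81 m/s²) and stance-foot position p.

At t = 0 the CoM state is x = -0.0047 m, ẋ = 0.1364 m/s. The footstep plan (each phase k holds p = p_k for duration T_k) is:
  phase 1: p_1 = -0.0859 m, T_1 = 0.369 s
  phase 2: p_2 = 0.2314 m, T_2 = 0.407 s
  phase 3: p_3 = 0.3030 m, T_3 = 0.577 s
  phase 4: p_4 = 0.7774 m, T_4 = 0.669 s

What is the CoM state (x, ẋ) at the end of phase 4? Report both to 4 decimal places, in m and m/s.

phase 1: p=-0.0859, T=0.369, ωT=1.081982, cosh=1.644722, sinh=1.305799; start (x,ẋ)=(-0.004700, 0.136400) → end (x,ẋ)=(0.108395, 0.535244)
phase 2: p=0.2314, T=0.407, ωT=1.193405, cosh=1.800741, sinh=1.497554; start (x,ẋ)=(0.108395, 0.535244) → end (x,ẋ)=(0.283263, 0.423703)
phase 3: p=0.3030, T=0.577, ωT=1.691879, cosh=2.806924, sinh=2.622751; start (x,ẋ)=(0.283263, 0.423703) → end (x,ẋ)=(0.626586, 1.037512)
phase 4: p=0.7774, T=0.669, ωT=1.961642, cosh=3.625810, sinh=3.485182; start (x,ẋ)=(0.626586, 1.037512) → end (x,ẋ)=(1.463754, 2.220616)

x = 1.4638, ẋ = 2.2206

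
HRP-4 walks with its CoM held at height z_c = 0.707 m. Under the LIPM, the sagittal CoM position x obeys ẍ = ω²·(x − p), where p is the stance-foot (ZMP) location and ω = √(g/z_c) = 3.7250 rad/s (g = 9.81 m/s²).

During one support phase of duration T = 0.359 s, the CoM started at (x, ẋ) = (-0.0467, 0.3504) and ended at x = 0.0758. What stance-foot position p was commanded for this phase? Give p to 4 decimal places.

p = -0.0039

ωT = 3.7250·0.359 = 1.337275; cosh(ωT) = 2.035605, sinh(ωT) = 1.773045
x(T) = p + (x₀−p)·cosh(ωT) + (ẋ₀/ω)·sinh(ωT) ⇒ p·(1 − cosh) = x(T) − x₀·cosh − (ẋ₀/ω)·sinh
numerator   = 0.0758 − (-0.0467)·2.035605 − (0.3504/3.7250)·1.773045 = 0.004078
denominator = 1 − 2.035605 = -1.035605
p = 0.004078 / -1.035605 = -0.0039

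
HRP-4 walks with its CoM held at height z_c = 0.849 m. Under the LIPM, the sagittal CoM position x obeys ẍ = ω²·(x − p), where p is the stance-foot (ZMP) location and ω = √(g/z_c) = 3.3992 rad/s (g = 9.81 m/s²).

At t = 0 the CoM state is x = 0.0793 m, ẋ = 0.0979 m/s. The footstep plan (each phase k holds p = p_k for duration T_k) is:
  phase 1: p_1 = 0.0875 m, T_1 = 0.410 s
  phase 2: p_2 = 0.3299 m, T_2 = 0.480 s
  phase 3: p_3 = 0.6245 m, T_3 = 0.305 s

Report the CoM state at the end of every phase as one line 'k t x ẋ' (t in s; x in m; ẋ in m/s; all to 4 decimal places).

1 0.4100 0.1244 0.1567
2 0.8900 -0.1021 -1.3012
3 1.1950 -1.0007 -5.1101

phase 1: p=0.0875, T=0.410, ωT=1.393672, cosh=2.138891, sinh=1.890729; start (x,ẋ)=(0.079300, 0.097900) → end (x,ẋ)=(0.124416, 0.156696)
phase 2: p=0.3299, T=0.480, ωT=1.631616, cosh=2.653871, sinh=2.458258; start (x,ẋ)=(0.124416, 0.156696) → end (x,ẋ)=(-0.102108, -1.301197)
phase 3: p=0.6245, T=0.305, ωT=1.036756, cosh=1.587329, sinh=1.232725; start (x,ẋ)=(-0.102108, -1.301197) → end (x,ẋ)=(-1.000747, -5.110118)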